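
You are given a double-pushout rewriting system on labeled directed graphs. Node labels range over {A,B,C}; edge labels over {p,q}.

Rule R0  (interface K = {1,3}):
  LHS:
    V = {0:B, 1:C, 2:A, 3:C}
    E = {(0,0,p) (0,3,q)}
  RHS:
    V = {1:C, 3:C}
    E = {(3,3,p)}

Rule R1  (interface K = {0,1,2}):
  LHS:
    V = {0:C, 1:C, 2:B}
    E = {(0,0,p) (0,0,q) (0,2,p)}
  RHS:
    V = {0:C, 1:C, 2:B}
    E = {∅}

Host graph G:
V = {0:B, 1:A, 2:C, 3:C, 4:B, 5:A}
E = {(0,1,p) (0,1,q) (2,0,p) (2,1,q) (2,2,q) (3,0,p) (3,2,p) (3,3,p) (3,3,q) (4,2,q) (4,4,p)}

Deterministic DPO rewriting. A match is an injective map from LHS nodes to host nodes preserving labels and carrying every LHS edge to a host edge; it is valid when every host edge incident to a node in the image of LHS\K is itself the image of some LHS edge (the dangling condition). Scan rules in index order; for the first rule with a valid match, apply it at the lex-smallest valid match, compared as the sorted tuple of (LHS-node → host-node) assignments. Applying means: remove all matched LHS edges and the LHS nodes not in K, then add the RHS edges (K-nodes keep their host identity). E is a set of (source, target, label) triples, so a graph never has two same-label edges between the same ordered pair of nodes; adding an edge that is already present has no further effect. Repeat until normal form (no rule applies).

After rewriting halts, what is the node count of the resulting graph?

start.  V:6 E:11  edges: 0-p->1 0-q->1 2-p->0 2-q->1 2-q->2 3-p->0 3-p->2 3-p->3 3-q->3 4-q->2 4-p->4
1. fire R0 via {0↦4, 1↦3, 2↦5, 3↦2}  →  V:4 E:10  edges: 0-p->1 0-q->1 2-p->0 2-q->1 2-p->2 2-q->2 3-p->0 3-p->2 3-p->3 3-q->3
2. fire R1 via {0↦2, 1↦3, 2↦0}  →  V:4 E:7  edges: 0-p->1 0-q->1 2-q->1 3-p->0 3-p->2 3-p->3 3-q->3
3. fire R1 via {0↦3, 1↦2, 2↦0}  →  V:4 E:4  edges: 0-p->1 0-q->1 2-q->1 3-p->2
normal form: no rule applies after step 3
NF nodes: {0:B, 1:A, 2:C, 3:C}

Answer: 4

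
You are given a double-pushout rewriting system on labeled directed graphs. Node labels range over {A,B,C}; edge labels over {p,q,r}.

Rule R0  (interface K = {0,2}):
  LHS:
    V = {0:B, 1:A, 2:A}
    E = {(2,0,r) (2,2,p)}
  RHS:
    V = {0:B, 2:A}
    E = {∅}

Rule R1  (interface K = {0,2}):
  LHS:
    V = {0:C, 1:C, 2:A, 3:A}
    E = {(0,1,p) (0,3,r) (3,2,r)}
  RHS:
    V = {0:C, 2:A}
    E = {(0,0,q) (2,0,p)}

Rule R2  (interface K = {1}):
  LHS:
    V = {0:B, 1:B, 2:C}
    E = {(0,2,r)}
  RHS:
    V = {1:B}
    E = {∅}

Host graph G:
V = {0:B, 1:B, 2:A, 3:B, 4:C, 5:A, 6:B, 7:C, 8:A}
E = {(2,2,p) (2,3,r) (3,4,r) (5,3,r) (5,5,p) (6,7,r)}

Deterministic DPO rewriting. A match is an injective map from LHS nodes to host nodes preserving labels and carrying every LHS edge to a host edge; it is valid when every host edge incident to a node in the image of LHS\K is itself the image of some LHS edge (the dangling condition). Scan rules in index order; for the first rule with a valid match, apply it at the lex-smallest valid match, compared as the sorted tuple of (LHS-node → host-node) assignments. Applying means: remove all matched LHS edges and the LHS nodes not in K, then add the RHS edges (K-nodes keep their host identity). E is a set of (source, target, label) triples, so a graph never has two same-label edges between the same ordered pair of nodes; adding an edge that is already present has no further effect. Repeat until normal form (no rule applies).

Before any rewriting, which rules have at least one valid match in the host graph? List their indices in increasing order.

Answer: [R0,R2]

Rewrite trace:
R0: 2 valid matches — {0↦3, 1↦8, 2↦2}, {0↦3, 1↦8, 2↦5}
R1: no valid match — LHS pattern not found
R2: 3 valid matches — {0↦6, 1↦0, 2↦7}, {0↦6, 1↦1, 2↦7}, {0↦6, 1↦3, 2↦7}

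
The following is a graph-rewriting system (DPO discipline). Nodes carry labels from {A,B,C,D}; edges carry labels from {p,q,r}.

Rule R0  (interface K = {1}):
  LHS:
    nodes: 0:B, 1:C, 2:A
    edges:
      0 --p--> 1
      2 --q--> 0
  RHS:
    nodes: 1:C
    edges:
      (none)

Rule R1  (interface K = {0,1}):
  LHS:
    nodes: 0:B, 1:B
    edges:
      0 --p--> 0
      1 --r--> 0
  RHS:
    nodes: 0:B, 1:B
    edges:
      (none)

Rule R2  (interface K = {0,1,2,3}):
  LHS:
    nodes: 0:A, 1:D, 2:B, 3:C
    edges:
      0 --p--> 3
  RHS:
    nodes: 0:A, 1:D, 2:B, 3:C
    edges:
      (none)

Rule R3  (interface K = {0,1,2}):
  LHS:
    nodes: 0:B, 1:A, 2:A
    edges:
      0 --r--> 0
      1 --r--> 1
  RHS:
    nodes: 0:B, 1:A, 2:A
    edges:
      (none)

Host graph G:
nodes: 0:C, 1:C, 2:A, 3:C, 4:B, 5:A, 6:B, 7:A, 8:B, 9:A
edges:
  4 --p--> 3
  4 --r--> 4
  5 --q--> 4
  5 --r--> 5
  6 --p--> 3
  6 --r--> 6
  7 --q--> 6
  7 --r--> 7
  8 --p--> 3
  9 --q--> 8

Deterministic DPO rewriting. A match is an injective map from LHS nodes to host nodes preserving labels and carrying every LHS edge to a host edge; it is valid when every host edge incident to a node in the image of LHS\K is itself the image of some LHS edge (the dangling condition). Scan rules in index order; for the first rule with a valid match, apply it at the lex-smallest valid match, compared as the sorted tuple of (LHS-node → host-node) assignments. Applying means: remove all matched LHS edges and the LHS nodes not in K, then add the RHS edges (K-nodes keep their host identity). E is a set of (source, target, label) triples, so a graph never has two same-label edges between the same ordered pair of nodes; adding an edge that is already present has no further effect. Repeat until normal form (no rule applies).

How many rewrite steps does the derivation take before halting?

[0] host  ⇒  10 nodes, 10 edges  {4-p->3 4-r->4 5-q->4 5-r->5 6-p->3 6-r->6 7-q->6 7-r->7 8-p->3 9-q->8}
[1] R0 @ {0↦8, 1↦3, 2↦9}  ⇒  8 nodes, 8 edges  {4-p->3 4-r->4 5-q->4 5-r->5 6-p->3 6-r->6 7-q->6 7-r->7}
[2] R3 @ {0↦4, 1↦5, 2↦2}  ⇒  8 nodes, 6 edges  {4-p->3 5-q->4 6-p->3 6-r->6 7-q->6 7-r->7}
[3] R0 @ {0↦4, 1↦3, 2↦5}  ⇒  6 nodes, 4 edges  {6-p->3 6-r->6 7-q->6 7-r->7}
[4] R3 @ {0↦6, 1↦7, 2↦2}  ⇒  6 nodes, 2 edges  {6-p->3 7-q->6}
[5] R0 @ {0↦6, 1↦3, 2↦7}  ⇒  4 nodes, 0 edges  {∅}
normal form: no rule applies after step 5

Answer: 5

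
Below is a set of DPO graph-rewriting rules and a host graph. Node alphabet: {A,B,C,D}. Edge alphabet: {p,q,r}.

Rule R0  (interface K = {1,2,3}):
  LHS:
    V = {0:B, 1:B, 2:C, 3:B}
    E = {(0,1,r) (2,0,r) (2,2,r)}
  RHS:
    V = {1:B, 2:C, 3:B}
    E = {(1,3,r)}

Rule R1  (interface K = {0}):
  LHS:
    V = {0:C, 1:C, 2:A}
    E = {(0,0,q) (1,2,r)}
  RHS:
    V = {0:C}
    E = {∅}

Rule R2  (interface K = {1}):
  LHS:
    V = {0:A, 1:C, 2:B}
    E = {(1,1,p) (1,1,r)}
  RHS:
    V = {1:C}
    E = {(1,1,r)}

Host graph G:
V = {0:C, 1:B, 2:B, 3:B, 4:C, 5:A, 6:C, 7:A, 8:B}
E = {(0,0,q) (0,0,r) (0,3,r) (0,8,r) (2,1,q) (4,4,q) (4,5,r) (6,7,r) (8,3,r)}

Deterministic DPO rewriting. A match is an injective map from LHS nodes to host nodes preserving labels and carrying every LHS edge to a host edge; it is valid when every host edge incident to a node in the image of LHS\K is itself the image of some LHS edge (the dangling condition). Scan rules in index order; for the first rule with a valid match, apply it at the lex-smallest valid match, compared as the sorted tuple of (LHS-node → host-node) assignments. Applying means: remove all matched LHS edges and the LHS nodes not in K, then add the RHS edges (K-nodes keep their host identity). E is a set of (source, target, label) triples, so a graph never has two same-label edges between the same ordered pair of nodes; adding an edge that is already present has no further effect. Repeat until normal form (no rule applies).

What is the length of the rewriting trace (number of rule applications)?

initial: |V|=9 |E|=9  E = 0-q->0 0-r->0 0-r->3 0-r->8 2-q->1 4-q->4 4-r->5 6-r->7 8-r->3
step 1: apply R0 at {0↦8, 1↦3, 2↦0, 3↦1}  → |V|=8 |E|=7  E = 0-q->0 0-r->3 2-q->1 3-r->1 4-q->4 4-r->5 6-r->7
step 2: apply R1 at {0↦0, 1↦6, 2↦7}  → |V|=6 |E|=5  E = 0-r->3 2-q->1 3-r->1 4-q->4 4-r->5
final graph: no rule applies after step 2

Answer: 2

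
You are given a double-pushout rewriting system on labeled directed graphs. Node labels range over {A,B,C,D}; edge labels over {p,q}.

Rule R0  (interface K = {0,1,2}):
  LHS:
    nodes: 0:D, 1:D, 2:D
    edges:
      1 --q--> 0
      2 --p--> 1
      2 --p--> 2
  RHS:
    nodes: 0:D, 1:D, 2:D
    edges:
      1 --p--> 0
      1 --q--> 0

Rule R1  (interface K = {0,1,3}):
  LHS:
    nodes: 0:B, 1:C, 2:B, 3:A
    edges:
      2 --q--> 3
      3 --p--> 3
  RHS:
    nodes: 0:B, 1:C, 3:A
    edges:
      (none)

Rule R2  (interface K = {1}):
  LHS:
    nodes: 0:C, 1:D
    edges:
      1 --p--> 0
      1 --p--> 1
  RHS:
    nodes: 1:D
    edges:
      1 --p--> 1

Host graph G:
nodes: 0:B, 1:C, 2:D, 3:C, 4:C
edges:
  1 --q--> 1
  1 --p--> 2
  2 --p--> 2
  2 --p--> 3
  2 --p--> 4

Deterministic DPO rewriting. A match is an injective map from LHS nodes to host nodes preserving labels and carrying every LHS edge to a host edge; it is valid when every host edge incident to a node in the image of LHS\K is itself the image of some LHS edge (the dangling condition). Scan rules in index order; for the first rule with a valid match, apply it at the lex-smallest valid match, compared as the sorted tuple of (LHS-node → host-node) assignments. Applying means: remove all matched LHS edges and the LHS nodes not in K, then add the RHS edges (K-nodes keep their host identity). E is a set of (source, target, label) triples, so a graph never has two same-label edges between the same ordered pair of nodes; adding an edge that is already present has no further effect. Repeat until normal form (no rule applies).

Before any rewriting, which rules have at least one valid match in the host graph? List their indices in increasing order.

Answer: [R2]

Steps:
R0: no valid match — LHS pattern not found
R1: no valid match — LHS pattern not found
R2: 2 valid matches — {0↦3, 1↦2}, {0↦4, 1↦2}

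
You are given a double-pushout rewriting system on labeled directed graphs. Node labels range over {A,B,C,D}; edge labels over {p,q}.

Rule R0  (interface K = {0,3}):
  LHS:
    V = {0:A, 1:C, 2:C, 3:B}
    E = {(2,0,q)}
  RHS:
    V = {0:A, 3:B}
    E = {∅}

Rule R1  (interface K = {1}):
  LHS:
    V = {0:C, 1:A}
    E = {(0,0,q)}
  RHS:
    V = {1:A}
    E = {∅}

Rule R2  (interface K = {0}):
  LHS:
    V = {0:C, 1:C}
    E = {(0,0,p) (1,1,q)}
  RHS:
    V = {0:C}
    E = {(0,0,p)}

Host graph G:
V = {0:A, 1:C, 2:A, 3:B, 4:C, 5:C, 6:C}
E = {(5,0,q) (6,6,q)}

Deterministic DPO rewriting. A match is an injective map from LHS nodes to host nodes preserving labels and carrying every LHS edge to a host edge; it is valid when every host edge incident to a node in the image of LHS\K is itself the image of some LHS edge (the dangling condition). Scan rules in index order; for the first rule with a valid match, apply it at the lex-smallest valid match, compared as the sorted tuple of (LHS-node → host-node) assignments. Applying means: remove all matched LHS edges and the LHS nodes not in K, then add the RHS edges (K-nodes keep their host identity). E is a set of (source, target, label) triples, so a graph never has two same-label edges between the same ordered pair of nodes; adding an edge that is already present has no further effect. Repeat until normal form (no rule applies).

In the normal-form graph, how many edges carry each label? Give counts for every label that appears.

initial: |V|=7 |E|=2  E = 5-q->0 6-q->6
step 1: apply R0 at {0↦0, 1↦1, 2↦5, 3↦3}  → |V|=5 |E|=1  E = 6-q->6
step 2: apply R1 at {0↦6, 1↦0}  → |V|=4 |E|=0  E = ∅
normal form: no rule applies after step 2
NF edges: []

Answer: (no edges)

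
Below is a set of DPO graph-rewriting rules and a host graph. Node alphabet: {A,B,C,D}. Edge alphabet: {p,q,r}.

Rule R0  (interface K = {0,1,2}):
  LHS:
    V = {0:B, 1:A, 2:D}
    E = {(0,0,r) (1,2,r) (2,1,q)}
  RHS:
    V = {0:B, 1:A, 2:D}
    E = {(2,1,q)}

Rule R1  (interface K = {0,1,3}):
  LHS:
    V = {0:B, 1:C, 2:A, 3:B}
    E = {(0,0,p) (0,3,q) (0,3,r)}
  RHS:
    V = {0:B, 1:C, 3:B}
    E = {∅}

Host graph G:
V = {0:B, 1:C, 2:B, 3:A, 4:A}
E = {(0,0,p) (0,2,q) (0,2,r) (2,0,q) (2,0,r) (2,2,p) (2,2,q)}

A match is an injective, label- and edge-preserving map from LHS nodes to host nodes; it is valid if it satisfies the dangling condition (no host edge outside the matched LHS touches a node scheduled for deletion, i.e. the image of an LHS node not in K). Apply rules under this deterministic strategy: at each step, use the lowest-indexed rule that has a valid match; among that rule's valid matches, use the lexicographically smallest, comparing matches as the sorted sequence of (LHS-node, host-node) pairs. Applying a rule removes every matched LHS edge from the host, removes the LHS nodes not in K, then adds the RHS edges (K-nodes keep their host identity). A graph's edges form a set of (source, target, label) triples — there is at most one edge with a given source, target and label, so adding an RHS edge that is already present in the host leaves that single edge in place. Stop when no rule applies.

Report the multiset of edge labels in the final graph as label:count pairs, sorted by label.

Answer: q:1

Steps:
[0] host  ⇒  5 nodes, 7 edges  {0-p->0 0-q->2 0-r->2 2-q->0 2-r->0 2-p->2 2-q->2}
[1] R1 @ {0↦0, 1↦1, 2↦3, 3↦2}  ⇒  4 nodes, 4 edges  {2-q->0 2-r->0 2-p->2 2-q->2}
[2] R1 @ {0↦2, 1↦1, 2↦4, 3↦0}  ⇒  3 nodes, 1 edges  {2-q->2}
normal form: no rule applies after step 2
NF edges: [(2, 2, 'q')]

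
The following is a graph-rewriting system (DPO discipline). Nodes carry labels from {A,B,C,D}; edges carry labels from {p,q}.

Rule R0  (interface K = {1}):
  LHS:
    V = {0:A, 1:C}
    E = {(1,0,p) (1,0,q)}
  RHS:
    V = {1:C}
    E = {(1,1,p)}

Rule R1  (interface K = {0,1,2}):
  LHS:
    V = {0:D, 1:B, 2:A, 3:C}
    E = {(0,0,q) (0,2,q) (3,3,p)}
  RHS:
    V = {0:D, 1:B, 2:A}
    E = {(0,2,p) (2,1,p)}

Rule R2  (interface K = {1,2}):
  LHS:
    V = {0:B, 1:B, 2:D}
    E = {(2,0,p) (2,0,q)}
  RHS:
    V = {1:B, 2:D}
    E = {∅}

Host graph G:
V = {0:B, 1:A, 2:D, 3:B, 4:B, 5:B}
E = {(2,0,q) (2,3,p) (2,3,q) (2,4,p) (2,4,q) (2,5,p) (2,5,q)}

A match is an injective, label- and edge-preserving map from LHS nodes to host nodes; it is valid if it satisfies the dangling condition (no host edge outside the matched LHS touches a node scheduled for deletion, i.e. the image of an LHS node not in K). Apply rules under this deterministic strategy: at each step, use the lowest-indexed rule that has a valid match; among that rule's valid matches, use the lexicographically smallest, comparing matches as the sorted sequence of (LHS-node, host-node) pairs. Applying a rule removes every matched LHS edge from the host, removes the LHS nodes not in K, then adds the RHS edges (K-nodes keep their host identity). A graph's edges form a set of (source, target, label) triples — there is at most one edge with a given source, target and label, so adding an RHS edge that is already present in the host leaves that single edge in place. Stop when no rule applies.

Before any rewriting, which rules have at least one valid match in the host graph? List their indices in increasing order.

R0: no valid match — LHS pattern not found
R1: no valid match — LHS pattern not found
R2: 9 valid matches — {0↦3, 1↦0, 2↦2}, {0↦3, 1↦4, 2↦2}, {0↦3, 1↦5, 2↦2} (+6 more)

Answer: [R2]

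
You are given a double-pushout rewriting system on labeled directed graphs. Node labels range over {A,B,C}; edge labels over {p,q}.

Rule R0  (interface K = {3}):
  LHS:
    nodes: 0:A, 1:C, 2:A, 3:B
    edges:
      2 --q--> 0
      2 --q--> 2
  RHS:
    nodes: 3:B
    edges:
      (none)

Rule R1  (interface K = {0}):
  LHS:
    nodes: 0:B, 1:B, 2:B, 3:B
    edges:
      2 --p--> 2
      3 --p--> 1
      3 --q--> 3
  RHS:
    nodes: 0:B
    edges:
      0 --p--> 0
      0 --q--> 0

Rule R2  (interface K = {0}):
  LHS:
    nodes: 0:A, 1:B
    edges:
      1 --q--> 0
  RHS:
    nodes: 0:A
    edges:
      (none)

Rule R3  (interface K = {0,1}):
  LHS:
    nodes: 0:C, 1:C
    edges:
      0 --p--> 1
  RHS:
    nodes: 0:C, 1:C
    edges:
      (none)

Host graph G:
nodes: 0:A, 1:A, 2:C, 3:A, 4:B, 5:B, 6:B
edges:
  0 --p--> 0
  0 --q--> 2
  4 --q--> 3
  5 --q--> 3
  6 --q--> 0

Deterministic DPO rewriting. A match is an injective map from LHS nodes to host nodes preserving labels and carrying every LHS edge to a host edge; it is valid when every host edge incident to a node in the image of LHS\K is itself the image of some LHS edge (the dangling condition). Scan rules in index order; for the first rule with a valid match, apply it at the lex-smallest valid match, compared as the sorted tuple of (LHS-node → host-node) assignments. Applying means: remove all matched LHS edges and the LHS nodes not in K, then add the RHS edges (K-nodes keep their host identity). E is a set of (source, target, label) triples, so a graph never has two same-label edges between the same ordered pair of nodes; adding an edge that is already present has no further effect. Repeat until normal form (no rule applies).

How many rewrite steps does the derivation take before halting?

Answer: 3

Steps:
initial: |V|=7 |E|=5  E = 0-p->0 0-q->2 4-q->3 5-q->3 6-q->0
step 1: apply R2 at {0↦0, 1↦6}  → |V|=6 |E|=4  E = 0-p->0 0-q->2 4-q->3 5-q->3
step 2: apply R2 at {0↦3, 1↦4}  → |V|=5 |E|=3  E = 0-p->0 0-q->2 5-q->3
step 3: apply R2 at {0↦3, 1↦5}  → |V|=4 |E|=2  E = 0-p->0 0-q->2
normal form: no rule applies after step 3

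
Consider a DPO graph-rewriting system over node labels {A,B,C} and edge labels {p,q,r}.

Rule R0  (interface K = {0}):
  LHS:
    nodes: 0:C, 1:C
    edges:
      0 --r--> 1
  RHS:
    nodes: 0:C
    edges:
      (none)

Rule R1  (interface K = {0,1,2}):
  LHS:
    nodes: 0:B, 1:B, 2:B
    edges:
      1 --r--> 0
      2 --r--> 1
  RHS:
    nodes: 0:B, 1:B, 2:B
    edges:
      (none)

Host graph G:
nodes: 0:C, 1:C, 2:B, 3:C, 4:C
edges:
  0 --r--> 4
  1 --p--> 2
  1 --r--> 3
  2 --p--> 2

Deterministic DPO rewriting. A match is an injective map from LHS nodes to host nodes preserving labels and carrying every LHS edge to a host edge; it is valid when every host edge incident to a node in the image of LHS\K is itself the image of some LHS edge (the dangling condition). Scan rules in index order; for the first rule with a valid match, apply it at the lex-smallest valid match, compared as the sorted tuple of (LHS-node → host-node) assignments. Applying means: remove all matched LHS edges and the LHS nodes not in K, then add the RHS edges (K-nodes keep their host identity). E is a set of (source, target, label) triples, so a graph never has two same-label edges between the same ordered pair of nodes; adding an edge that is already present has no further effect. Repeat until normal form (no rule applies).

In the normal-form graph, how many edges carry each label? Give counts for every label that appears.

Answer: p:2

Rewrite trace:
initial: |V|=5 |E|=4  E = 0-r->4 1-p->2 1-r->3 2-p->2
step 1: apply R0 at {0↦0, 1↦4}  → |V|=4 |E|=3  E = 1-p->2 1-r->3 2-p->2
step 2: apply R0 at {0↦1, 1↦3}  → |V|=3 |E|=2  E = 1-p->2 2-p->2
halt: no rule applies after step 2
NF edges: [(1, 2, 'p'), (2, 2, 'p')]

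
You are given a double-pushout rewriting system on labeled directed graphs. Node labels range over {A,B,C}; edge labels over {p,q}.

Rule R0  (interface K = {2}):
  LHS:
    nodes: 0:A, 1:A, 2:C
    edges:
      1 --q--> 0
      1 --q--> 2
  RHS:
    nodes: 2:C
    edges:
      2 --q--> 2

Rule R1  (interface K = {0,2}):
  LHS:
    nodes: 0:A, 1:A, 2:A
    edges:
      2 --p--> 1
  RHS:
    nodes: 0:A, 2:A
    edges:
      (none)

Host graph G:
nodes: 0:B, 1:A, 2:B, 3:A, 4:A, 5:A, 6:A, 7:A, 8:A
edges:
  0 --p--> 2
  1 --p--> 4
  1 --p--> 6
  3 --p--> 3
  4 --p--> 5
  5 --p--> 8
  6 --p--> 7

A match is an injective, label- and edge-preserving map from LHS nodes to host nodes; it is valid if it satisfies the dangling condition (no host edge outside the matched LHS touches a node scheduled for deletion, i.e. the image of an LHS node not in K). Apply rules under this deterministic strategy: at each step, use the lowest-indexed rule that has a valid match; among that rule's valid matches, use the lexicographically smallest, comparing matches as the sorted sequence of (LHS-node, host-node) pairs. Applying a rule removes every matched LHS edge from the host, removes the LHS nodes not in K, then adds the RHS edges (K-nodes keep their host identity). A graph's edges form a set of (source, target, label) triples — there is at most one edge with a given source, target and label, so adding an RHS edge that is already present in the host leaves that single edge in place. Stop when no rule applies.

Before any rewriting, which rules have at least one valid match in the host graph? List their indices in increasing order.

Answer: [R1]

Rewrite trace:
R0: no valid match — LHS pattern not found
R1: 10 valid matches — {0↦1, 1↦7, 2↦6}, {0↦1, 1↦8, 2↦5}, {0↦3, 1↦7, 2↦6} (+7 more)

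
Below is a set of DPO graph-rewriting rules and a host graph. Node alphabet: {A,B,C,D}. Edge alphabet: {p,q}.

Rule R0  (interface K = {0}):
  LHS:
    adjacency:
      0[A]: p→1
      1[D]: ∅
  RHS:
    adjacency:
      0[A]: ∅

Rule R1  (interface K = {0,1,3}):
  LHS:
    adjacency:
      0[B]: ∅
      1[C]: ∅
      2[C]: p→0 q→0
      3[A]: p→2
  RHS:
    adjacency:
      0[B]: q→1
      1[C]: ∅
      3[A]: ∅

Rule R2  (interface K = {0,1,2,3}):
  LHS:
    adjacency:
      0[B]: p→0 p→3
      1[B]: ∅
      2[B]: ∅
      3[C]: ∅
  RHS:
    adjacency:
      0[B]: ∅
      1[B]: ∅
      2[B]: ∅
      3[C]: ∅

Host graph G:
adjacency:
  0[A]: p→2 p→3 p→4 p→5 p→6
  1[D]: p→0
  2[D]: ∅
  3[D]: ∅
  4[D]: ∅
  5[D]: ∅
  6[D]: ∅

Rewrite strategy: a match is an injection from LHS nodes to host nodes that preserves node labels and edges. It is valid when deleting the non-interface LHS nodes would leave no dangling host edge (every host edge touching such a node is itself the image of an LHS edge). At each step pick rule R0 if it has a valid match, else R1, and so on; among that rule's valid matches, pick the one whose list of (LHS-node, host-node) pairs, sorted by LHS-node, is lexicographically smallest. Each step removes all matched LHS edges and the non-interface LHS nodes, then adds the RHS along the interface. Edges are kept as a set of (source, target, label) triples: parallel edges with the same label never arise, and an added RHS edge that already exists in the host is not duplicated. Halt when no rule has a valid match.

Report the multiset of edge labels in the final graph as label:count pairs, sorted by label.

start.  V:7 E:6  edges: 0-p->2 0-p->3 0-p->4 0-p->5 0-p->6 1-p->0
1. fire R0 via {0↦0, 1↦2}  →  V:6 E:5  edges: 0-p->3 0-p->4 0-p->5 0-p->6 1-p->0
2. fire R0 via {0↦0, 1↦3}  →  V:5 E:4  edges: 0-p->4 0-p->5 0-p->6 1-p->0
3. fire R0 via {0↦0, 1↦4}  →  V:4 E:3  edges: 0-p->5 0-p->6 1-p->0
4. fire R0 via {0↦0, 1↦5}  →  V:3 E:2  edges: 0-p->6 1-p->0
5. fire R0 via {0↦0, 1↦6}  →  V:2 E:1  edges: 1-p->0
final graph: no rule applies after step 5
NF edges: [(1, 0, 'p')]

Answer: p:1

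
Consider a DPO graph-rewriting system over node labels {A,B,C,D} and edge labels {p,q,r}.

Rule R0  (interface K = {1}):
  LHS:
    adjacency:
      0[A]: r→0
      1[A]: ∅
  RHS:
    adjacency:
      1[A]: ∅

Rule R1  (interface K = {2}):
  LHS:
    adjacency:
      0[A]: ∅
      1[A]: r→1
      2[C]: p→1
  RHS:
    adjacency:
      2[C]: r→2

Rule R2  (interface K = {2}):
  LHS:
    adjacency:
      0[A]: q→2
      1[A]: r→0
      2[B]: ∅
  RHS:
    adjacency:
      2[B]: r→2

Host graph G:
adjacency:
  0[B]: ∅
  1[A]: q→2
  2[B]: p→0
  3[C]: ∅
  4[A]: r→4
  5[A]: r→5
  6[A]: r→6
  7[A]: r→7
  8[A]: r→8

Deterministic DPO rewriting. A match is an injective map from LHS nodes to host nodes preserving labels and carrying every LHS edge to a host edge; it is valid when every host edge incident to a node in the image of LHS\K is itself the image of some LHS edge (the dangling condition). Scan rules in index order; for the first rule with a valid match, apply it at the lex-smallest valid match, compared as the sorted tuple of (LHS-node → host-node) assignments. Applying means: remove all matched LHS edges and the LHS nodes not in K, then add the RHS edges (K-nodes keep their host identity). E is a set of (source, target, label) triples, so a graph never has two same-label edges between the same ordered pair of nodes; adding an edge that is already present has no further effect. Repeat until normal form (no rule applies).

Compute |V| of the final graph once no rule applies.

Answer: 4

Steps:
[0] host  ⇒  9 nodes, 7 edges  {1-q->2 2-p->0 4-r->4 5-r->5 6-r->6 7-r->7 8-r->8}
[1] R0 @ {0↦4, 1↦1}  ⇒  8 nodes, 6 edges  {1-q->2 2-p->0 5-r->5 6-r->6 7-r->7 8-r->8}
[2] R0 @ {0↦5, 1↦1}  ⇒  7 nodes, 5 edges  {1-q->2 2-p->0 6-r->6 7-r->7 8-r->8}
[3] R0 @ {0↦6, 1↦1}  ⇒  6 nodes, 4 edges  {1-q->2 2-p->0 7-r->7 8-r->8}
[4] R0 @ {0↦7, 1↦1}  ⇒  5 nodes, 3 edges  {1-q->2 2-p->0 8-r->8}
[5] R0 @ {0↦8, 1↦1}  ⇒  4 nodes, 2 edges  {1-q->2 2-p->0}
normal form: no rule applies after step 5
NF nodes: {0:B, 1:A, 2:B, 3:C}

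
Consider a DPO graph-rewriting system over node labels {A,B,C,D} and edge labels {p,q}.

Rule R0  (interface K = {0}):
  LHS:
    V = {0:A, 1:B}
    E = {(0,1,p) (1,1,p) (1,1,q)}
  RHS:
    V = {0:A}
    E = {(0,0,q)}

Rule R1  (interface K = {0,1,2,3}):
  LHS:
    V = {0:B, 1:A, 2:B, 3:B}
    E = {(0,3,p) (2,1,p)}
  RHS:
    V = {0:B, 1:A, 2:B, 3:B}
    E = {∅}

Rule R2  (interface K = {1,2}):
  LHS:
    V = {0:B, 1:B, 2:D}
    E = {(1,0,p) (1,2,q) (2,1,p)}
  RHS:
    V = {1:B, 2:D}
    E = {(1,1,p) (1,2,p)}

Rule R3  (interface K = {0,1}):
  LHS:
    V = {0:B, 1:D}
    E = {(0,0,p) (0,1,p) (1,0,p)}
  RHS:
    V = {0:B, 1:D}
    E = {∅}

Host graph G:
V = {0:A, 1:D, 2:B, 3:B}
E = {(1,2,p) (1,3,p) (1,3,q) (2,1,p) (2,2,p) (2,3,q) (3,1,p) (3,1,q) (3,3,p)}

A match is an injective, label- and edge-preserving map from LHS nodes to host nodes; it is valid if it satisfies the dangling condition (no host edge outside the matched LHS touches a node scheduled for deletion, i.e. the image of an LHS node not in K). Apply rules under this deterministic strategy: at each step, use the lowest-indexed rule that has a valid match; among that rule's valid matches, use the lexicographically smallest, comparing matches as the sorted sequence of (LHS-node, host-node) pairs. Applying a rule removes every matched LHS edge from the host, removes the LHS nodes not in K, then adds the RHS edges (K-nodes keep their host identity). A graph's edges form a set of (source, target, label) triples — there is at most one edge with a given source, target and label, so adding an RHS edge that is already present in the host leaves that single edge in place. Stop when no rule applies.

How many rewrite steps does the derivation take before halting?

[0] host  ⇒  4 nodes, 9 edges  {1-p->2 1-p->3 1-q->3 2-p->1 2-p->2 2-q->3 3-p->1 3-q->1 3-p->3}
[1] R3 @ {0↦2, 1↦1}  ⇒  4 nodes, 6 edges  {1-p->3 1-q->3 2-q->3 3-p->1 3-q->1 3-p->3}
[2] R3 @ {0↦3, 1↦1}  ⇒  4 nodes, 3 edges  {1-q->3 2-q->3 3-q->1}
normal form: no rule applies after step 2

Answer: 2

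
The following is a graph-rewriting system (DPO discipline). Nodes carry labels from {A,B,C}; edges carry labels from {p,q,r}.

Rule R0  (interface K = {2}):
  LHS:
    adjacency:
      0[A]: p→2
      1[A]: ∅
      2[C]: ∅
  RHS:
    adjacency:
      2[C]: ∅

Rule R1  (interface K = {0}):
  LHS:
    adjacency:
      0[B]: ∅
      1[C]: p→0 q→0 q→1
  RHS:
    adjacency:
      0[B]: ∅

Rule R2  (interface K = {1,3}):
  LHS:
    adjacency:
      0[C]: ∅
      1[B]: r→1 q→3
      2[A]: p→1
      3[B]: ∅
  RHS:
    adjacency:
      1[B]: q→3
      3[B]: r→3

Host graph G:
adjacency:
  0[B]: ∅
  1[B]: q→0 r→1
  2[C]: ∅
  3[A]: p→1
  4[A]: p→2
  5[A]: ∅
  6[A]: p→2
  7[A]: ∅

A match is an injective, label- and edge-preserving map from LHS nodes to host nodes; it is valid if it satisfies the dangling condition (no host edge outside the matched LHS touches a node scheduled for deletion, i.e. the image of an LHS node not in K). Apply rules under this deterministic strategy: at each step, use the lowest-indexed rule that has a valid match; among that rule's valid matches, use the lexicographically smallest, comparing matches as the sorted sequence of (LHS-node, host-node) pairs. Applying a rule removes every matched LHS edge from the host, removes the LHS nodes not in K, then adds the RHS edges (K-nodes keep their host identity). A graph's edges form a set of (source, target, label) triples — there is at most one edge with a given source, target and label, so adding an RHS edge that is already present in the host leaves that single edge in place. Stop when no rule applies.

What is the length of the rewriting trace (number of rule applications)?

initial: |V|=8 |E|=5  E = 1-q->0 1-r->1 3-p->1 4-p->2 6-p->2
step 1: apply R0 at {0↦4, 1↦5, 2↦2}  → |V|=6 |E|=4  E = 1-q->0 1-r->1 3-p->1 6-p->2
step 2: apply R0 at {0↦6, 1↦7, 2↦2}  → |V|=4 |E|=3  E = 1-q->0 1-r->1 3-p->1
step 3: apply R2 at {0↦2, 1↦1, 2↦3, 3↦0}  → |V|=2 |E|=2  E = 0-r->0 1-q->0
normal form: no rule applies after step 3

Answer: 3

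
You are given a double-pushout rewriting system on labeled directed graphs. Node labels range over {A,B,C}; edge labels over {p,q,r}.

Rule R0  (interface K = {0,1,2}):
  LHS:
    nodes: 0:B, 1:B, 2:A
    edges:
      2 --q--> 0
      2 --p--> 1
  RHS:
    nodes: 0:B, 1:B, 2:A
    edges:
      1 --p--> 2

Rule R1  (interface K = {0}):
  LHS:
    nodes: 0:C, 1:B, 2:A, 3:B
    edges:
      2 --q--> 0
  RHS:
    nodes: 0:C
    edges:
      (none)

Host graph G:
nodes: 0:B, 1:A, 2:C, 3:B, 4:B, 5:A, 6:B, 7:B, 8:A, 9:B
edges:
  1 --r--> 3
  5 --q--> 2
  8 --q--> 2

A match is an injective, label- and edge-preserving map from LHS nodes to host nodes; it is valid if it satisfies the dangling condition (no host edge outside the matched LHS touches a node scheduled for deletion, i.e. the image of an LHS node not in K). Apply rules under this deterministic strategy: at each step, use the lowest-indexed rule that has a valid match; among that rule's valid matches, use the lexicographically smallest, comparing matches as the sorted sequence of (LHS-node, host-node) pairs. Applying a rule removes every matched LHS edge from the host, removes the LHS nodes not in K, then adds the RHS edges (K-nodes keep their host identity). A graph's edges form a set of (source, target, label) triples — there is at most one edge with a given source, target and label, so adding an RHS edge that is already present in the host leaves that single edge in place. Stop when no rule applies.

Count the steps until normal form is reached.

start.  V:10 E:3  edges: 1-r->3 5-q->2 8-q->2
1. fire R1 via {0↦2, 1↦0, 2↦5, 3↦4}  →  V:7 E:2  edges: 1-r->3 8-q->2
2. fire R1 via {0↦2, 1↦6, 2↦8, 3↦7}  →  V:4 E:1  edges: 1-r->3
halt: no rule applies after step 2

Answer: 2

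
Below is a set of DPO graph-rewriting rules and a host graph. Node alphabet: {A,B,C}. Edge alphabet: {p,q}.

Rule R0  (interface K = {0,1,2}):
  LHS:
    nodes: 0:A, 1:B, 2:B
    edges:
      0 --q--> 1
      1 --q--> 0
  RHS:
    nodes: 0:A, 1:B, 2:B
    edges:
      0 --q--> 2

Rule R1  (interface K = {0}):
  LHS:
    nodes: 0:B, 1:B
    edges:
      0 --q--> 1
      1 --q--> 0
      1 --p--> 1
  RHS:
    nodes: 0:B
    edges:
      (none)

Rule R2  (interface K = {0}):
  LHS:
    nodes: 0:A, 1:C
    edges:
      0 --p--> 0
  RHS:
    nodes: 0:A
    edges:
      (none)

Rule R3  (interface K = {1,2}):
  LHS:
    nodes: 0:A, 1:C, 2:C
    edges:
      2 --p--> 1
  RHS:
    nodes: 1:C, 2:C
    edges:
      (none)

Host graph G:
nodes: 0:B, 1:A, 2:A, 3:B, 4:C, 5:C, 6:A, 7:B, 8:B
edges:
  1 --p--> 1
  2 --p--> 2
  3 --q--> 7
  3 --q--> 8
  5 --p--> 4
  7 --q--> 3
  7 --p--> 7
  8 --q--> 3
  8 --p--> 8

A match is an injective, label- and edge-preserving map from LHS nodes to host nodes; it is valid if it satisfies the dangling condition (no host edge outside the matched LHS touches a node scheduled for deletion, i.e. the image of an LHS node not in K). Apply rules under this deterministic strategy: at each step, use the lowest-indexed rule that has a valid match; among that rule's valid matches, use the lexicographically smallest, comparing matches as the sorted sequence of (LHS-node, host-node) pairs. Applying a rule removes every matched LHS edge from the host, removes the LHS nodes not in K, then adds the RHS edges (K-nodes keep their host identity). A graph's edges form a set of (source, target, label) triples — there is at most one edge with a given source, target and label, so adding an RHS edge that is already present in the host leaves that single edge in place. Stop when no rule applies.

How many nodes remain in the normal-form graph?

Answer: 4

Rewrite trace:
[0] host  ⇒  9 nodes, 9 edges  {1-p->1 2-p->2 3-q->7 3-q->8 5-p->4 7-q->3 7-p->7 8-q->3 8-p->8}
[1] R1 @ {0↦3, 1↦7}  ⇒  8 nodes, 6 edges  {1-p->1 2-p->2 3-q->8 5-p->4 8-q->3 8-p->8}
[2] R1 @ {0↦3, 1↦8}  ⇒  7 nodes, 3 edges  {1-p->1 2-p->2 5-p->4}
[3] R3 @ {0↦6, 1↦4, 2↦5}  ⇒  6 nodes, 2 edges  {1-p->1 2-p->2}
[4] R2 @ {0↦1, 1↦4}  ⇒  5 nodes, 1 edges  {2-p->2}
[5] R2 @ {0↦2, 1↦5}  ⇒  4 nodes, 0 edges  {∅}
normal form: no rule applies after step 5
NF nodes: {0:B, 1:A, 2:A, 3:B}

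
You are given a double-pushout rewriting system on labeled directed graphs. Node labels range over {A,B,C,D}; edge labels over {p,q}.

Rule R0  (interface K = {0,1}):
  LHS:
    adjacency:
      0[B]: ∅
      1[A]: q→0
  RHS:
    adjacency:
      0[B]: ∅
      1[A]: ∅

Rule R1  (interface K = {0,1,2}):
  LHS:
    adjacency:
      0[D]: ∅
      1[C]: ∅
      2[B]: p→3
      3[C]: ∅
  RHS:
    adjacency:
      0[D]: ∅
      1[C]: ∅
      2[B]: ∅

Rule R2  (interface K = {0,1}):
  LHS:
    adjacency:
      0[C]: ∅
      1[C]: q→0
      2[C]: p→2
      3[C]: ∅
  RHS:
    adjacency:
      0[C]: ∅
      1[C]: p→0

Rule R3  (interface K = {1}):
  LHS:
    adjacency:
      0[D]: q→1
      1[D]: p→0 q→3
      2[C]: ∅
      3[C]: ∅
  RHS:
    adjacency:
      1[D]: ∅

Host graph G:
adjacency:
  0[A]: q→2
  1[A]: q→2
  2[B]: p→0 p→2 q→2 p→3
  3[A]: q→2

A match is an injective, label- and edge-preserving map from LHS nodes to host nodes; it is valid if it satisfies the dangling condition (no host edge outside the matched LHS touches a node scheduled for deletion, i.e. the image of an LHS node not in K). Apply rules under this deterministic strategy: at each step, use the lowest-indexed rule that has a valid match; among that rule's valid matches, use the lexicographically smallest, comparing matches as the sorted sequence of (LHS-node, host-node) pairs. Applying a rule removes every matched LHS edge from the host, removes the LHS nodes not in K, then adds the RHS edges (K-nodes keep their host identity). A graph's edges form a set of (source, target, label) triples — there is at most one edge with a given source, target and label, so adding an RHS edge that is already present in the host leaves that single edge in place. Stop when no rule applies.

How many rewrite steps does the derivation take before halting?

Answer: 3

Rewrite trace:
[0] host  ⇒  4 nodes, 7 edges  {0-q->2 1-q->2 2-p->0 2-p->2 2-q->2 2-p->3 3-q->2}
[1] R0 @ {0↦2, 1↦0}  ⇒  4 nodes, 6 edges  {1-q->2 2-p->0 2-p->2 2-q->2 2-p->3 3-q->2}
[2] R0 @ {0↦2, 1↦1}  ⇒  4 nodes, 5 edges  {2-p->0 2-p->2 2-q->2 2-p->3 3-q->2}
[3] R0 @ {0↦2, 1↦3}  ⇒  4 nodes, 4 edges  {2-p->0 2-p->2 2-q->2 2-p->3}
normal form: no rule applies after step 3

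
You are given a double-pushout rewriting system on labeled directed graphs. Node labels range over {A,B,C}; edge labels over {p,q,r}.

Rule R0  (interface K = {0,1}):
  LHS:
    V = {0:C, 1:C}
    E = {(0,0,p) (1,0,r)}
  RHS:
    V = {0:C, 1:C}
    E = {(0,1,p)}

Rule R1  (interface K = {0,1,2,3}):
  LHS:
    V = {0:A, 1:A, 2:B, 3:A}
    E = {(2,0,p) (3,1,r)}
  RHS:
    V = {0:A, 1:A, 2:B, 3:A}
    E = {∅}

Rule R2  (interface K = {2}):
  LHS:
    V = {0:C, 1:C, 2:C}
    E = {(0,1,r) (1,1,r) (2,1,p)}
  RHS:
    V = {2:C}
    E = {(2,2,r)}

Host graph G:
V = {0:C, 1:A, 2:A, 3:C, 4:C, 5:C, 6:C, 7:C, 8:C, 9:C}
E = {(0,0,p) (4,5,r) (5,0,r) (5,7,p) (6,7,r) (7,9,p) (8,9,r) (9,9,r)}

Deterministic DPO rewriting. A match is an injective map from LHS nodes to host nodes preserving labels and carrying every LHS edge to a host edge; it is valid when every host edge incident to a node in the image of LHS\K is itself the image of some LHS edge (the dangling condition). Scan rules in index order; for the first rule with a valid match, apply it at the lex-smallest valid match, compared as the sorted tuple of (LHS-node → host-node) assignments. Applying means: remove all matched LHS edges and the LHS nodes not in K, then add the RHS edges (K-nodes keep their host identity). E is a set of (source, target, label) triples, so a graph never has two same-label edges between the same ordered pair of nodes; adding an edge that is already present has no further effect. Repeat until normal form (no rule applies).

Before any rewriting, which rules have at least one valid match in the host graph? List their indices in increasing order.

Answer: [R0,R2]

Steps:
R0: 1 valid match — {0↦0, 1↦5}
R1: no valid match — LHS pattern not found
R2: 1 valid match — {0↦8, 1↦9, 2↦7}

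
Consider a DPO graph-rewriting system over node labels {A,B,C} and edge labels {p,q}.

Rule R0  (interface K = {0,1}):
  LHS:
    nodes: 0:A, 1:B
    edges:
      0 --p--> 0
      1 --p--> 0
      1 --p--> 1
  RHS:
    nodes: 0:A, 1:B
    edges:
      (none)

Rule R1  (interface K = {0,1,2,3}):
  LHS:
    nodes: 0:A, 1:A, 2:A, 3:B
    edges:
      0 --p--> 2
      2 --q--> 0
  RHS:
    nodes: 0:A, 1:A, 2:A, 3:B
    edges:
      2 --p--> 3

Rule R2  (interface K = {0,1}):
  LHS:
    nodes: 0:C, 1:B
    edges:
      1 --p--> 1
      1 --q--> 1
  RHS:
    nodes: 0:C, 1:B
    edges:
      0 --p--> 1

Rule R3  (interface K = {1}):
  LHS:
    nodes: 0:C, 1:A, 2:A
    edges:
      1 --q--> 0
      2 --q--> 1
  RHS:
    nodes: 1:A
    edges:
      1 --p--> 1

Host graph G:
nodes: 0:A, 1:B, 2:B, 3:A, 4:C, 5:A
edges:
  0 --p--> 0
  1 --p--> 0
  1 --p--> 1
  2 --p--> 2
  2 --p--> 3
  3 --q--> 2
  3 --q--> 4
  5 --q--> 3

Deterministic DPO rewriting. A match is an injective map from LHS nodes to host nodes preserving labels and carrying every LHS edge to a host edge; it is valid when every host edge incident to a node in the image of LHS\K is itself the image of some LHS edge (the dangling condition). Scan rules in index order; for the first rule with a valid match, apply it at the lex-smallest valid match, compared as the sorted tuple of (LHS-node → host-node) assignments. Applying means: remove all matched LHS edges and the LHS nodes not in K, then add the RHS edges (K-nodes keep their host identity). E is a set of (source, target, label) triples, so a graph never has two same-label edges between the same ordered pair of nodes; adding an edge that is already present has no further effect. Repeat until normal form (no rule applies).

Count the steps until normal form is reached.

[0] host  ⇒  6 nodes, 8 edges  {0-p->0 1-p->0 1-p->1 2-p->2 2-p->3 3-q->2 3-q->4 5-q->3}
[1] R0 @ {0↦0, 1↦1}  ⇒  6 nodes, 5 edges  {2-p->2 2-p->3 3-q->2 3-q->4 5-q->3}
[2] R3 @ {0↦4, 1↦3, 2↦5}  ⇒  4 nodes, 4 edges  {2-p->2 2-p->3 3-q->2 3-p->3}
[3] R0 @ {0↦3, 1↦2}  ⇒  4 nodes, 1 edges  {3-q->2}
halt: no rule applies after step 3

Answer: 3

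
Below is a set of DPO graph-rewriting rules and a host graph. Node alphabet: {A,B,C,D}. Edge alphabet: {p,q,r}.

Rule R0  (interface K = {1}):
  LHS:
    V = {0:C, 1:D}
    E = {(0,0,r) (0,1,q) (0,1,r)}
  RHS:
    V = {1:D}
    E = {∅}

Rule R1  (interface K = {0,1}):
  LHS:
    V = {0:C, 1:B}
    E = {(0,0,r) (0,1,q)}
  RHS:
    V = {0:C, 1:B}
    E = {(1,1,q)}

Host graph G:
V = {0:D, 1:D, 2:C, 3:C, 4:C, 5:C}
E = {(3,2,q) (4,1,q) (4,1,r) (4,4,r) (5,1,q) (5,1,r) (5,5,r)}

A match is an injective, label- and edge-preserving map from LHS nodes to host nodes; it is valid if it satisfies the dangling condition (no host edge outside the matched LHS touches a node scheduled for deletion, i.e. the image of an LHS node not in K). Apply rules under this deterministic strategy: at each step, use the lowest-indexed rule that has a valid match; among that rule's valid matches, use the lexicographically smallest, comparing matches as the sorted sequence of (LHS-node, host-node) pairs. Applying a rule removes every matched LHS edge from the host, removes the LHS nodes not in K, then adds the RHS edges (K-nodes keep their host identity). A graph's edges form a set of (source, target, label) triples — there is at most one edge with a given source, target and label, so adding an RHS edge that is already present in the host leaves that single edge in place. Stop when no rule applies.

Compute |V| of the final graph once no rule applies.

[0] host  ⇒  6 nodes, 7 edges  {3-q->2 4-q->1 4-r->1 4-r->4 5-q->1 5-r->1 5-r->5}
[1] R0 @ {0↦4, 1↦1}  ⇒  5 nodes, 4 edges  {3-q->2 5-q->1 5-r->1 5-r->5}
[2] R0 @ {0↦5, 1↦1}  ⇒  4 nodes, 1 edges  {3-q->2}
normal form: no rule applies after step 2
NF nodes: {0:D, 1:D, 2:C, 3:C}

Answer: 4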